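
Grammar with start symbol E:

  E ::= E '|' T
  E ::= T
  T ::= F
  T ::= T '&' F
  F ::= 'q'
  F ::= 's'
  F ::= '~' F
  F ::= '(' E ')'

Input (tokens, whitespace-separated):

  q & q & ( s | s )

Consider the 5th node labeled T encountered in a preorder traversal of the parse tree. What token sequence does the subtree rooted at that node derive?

[E [T [T [T [F q]] & [F q]] & [F ( [E [E [T [F s]]] | [T [F s]]] )]]]

s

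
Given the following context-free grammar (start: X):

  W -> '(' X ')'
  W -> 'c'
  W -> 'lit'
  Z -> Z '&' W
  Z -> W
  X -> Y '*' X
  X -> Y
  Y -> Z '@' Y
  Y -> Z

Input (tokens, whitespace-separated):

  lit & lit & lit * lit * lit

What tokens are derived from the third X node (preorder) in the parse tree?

[X [Y [Z [Z [Z [W lit]] & [W lit]] & [W lit]]] * [X [Y [Z [W lit]]] * [X [Y [Z [W lit]]]]]]

lit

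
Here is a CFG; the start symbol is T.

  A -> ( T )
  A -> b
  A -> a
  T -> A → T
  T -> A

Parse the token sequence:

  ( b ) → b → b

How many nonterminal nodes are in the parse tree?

[T [A ( [T [A b]] )] → [T [A b] → [T [A b]]]]

8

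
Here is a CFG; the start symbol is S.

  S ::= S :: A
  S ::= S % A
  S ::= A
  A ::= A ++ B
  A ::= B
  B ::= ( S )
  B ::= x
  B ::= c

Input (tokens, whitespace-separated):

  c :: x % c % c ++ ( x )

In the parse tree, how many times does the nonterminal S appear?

[S [S [S [S [A [B c]]] :: [A [B x]]] % [A [B c]]] % [A [A [B c]] ++ [B ( [S [A [B x]]] )]]]

5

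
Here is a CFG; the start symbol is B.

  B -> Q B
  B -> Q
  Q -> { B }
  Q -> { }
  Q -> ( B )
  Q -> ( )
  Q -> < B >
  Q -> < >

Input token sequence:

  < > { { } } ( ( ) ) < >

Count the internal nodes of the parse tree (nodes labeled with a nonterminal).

12

[B [Q < >] [B [Q { [B [Q { }]] }] [B [Q ( [B [Q ( )]] )] [B [Q < >]]]]]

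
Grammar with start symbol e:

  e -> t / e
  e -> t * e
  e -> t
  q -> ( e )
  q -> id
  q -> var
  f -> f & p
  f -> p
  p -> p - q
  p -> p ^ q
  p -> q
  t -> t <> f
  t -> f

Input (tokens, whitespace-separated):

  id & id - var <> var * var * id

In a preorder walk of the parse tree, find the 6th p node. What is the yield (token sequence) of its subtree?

[e [t [t [f [f [p [q id]]] & [p [p [q id]] - [q var]]]] <> [f [p [q var]]]] * [e [t [f [p [q var]]]] * [e [t [f [p [q id]]]]]]]

id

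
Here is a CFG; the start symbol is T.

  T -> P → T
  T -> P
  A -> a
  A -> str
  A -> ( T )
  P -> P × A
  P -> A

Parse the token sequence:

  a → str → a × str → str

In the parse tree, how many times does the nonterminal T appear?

4

[T [P [A a]] → [T [P [A str]] → [T [P [P [A a]] × [A str]] → [T [P [A str]]]]]]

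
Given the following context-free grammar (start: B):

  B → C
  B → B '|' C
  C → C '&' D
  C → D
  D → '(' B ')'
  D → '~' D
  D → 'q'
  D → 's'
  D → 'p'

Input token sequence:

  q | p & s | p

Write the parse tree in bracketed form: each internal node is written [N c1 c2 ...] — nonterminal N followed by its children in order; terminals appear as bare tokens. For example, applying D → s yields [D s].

B
B | C
B | C | C
C | C | C
D | C | C
q | C | C
q | C & D | C
q | D & D | C
q | p & D | C
q | p & s | C
q | p & s | D
q | p & s | p

[B [B [B [C [D q]]] | [C [C [D p]] & [D s]]] | [C [D p]]]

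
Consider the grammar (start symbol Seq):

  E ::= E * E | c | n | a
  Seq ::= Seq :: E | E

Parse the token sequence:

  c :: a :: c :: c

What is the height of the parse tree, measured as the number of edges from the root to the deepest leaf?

5

[Seq [Seq [Seq [Seq [E c]] :: [E a]] :: [E c]] :: [E c]]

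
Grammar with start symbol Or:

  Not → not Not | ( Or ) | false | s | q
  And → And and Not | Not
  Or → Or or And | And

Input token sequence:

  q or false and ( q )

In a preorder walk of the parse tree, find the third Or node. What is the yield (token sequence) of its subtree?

q

[Or [Or [And [Not q]]] or [And [And [Not false]] and [Not ( [Or [And [Not q]]] )]]]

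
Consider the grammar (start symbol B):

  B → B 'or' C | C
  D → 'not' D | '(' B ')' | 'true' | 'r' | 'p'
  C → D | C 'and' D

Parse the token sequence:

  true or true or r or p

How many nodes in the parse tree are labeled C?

4

[B [B [B [B [C [D true]]] or [C [D true]]] or [C [D r]]] or [C [D p]]]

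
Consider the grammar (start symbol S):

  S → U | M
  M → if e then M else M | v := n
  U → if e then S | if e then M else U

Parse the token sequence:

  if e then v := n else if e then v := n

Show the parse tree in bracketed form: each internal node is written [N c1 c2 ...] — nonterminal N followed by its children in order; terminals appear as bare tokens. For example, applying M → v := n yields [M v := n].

S
U
if e then M else U
if e then v := n else U
if e then v := n else if e then S
if e then v := n else if e then M
if e then v := n else if e then v := n

[S [U if e then [M v := n] else [U if e then [S [M v := n]]]]]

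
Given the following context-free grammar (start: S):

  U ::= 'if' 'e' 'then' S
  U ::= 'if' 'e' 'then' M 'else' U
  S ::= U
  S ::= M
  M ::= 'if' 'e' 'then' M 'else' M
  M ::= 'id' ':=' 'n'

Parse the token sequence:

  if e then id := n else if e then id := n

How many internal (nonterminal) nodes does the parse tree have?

[S [U if e then [M id := n] else [U if e then [S [M id := n]]]]]

6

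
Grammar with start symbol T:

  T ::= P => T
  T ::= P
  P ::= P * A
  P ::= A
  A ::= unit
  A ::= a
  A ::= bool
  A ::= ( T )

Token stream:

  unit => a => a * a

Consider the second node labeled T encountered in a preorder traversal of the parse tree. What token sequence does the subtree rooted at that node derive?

a => a * a

[T [P [A unit]] => [T [P [A a]] => [T [P [P [A a]] * [A a]]]]]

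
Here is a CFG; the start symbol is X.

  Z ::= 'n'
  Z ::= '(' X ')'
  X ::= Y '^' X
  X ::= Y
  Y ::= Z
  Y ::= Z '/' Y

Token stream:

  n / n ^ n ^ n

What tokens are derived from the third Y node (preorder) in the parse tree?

[X [Y [Z n] / [Y [Z n]]] ^ [X [Y [Z n]] ^ [X [Y [Z n]]]]]

n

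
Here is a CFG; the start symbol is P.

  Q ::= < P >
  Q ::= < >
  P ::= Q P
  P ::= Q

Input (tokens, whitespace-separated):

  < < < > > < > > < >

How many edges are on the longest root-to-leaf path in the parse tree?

6

[P [Q < [P [Q < [P [Q < >]] >] [P [Q < >]]] >] [P [Q < >]]]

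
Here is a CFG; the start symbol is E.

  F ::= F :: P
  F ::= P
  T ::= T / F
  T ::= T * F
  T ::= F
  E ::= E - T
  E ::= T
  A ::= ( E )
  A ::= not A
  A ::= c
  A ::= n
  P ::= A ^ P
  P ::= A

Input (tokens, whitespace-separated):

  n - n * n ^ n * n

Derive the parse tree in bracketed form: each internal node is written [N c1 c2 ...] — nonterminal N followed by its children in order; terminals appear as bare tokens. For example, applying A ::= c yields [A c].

[E [E [T [F [P [A n]]]]] - [T [T [T [F [P [A n]]]] * [F [P [A n] ^ [P [A n]]]]] * [F [P [A n]]]]]

E
E - T
T - T
F - T
P - T
A - T
n - T
n - T * F
n - T * F * F
n - F * F * F
n - P * F * F
n - A * F * F
n - n * F * F
n - n * P * F
n - n * A ^ P * F
n - n * n ^ P * F
n - n * n ^ A * F
n - n * n ^ n * F
n - n * n ^ n * P
n - n * n ^ n * A
n - n * n ^ n * n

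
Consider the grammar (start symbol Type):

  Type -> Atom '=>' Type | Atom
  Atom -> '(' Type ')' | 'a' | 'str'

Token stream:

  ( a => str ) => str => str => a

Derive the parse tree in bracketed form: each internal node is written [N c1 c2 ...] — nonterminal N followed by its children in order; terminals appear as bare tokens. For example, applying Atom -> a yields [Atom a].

Type
Atom => Type
( Type ) => Type
( Atom => Type ) => Type
( a => Type ) => Type
( a => Atom ) => Type
( a => str ) => Type
( a => str ) => Atom => Type
( a => str ) => str => Type
( a => str ) => str => Atom => Type
( a => str ) => str => str => Type
( a => str ) => str => str => Atom
( a => str ) => str => str => a

[Type [Atom ( [Type [Atom a] => [Type [Atom str]]] )] => [Type [Atom str] => [Type [Atom str] => [Type [Atom a]]]]]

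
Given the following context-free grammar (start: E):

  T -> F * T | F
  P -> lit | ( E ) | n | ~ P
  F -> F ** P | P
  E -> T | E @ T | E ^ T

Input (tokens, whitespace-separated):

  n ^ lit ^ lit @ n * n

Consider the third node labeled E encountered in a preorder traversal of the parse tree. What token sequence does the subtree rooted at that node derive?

[E [E [E [E [T [F [P n]]]] ^ [T [F [P lit]]]] ^ [T [F [P lit]]]] @ [T [F [P n]] * [T [F [P n]]]]]

n ^ lit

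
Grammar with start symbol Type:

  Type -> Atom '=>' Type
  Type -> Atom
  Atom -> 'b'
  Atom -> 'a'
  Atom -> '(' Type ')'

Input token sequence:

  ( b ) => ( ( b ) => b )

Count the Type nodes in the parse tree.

[Type [Atom ( [Type [Atom b]] )] => [Type [Atom ( [Type [Atom ( [Type [Atom b]] )] => [Type [Atom b]]] )]]]

6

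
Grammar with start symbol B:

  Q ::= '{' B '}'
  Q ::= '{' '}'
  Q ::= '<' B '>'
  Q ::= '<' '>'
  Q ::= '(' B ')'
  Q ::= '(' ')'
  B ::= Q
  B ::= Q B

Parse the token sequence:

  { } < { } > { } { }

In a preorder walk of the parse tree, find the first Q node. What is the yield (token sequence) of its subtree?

{ }

[B [Q { }] [B [Q < [B [Q { }]] >] [B [Q { }] [B [Q { }]]]]]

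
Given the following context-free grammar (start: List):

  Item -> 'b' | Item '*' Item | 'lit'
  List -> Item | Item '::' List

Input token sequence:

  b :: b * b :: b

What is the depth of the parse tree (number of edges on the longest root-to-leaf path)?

[List [Item b] :: [List [Item [Item b] * [Item b]] :: [List [Item b]]]]

4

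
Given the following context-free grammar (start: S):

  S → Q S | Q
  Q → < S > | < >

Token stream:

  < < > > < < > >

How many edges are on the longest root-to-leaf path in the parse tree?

5

[S [Q < [S [Q < >]] >] [S [Q < [S [Q < >]] >]]]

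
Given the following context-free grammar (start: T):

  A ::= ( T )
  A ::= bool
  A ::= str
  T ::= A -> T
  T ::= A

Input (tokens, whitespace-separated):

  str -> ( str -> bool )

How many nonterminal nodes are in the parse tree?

[T [A str] -> [T [A ( [T [A str] -> [T [A bool]]] )]]]

8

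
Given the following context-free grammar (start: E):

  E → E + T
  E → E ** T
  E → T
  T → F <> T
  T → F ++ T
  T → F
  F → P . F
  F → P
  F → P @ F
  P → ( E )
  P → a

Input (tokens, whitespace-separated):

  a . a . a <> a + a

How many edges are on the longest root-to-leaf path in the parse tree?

[E [E [T [F [P a] . [F [P a] . [F [P a]]]] <> [T [F [P a]]]]] + [T [F [P a]]]]

7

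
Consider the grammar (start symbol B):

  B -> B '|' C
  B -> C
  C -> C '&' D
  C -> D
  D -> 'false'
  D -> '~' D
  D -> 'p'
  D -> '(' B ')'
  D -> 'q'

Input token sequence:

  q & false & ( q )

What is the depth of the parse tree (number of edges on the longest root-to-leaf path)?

6

[B [C [C [C [D q]] & [D false]] & [D ( [B [C [D q]]] )]]]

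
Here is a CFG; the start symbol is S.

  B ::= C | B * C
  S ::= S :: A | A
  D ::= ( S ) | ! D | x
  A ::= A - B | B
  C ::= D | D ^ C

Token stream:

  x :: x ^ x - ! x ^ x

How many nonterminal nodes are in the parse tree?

[S [S [A [B [C [D x]]]]] :: [A [A [B [C [D x] ^ [C [D x]]]]] - [B [C [D ! [D x]] ^ [C [D x]]]]]]

19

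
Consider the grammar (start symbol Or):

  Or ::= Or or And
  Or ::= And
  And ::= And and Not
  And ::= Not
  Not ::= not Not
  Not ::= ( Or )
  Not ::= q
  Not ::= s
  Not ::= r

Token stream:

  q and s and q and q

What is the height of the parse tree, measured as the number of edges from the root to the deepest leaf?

[Or [And [And [And [And [Not q]] and [Not s]] and [Not q]] and [Not q]]]

6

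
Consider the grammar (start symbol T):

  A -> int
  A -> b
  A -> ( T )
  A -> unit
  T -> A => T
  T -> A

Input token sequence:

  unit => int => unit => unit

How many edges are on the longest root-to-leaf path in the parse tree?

5

[T [A unit] => [T [A int] => [T [A unit] => [T [A unit]]]]]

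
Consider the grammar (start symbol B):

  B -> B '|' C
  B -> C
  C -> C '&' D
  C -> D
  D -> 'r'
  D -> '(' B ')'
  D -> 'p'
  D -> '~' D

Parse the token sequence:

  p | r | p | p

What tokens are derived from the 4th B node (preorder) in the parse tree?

p

[B [B [B [B [C [D p]]] | [C [D r]]] | [C [D p]]] | [C [D p]]]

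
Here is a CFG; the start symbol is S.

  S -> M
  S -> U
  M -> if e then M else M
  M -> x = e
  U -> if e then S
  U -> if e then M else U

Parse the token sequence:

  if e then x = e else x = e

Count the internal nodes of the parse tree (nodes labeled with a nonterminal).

[S [M if e then [M x = e] else [M x = e]]]

4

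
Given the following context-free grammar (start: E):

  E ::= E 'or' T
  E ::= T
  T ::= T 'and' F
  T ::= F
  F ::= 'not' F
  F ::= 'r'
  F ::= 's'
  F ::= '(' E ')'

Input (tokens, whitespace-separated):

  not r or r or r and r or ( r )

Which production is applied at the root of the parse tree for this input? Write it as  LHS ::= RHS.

E ::= E 'or' T

[E [E [E [E [T [F not [F r]]]] or [T [F r]]] or [T [T [F r]] and [F r]]] or [T [F ( [E [T [F r]]] )]]]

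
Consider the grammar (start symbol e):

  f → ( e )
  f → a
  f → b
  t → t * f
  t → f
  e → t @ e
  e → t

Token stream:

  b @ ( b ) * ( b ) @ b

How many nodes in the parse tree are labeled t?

6

[e [t [f b]] @ [e [t [t [f ( [e [t [f b]]] )]] * [f ( [e [t [f b]]] )]] @ [e [t [f b]]]]]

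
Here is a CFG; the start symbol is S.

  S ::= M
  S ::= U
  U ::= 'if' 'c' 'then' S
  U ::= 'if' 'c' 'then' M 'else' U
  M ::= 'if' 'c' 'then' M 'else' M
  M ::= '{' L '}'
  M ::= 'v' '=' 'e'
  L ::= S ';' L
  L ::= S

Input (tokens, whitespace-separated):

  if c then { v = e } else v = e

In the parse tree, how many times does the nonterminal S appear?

[S [M if c then [M { [L [S [M v = e]]] }] else [M v = e]]]

2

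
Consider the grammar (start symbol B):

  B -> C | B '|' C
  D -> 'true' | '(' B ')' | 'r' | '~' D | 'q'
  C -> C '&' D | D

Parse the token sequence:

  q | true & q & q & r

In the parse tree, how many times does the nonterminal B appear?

2

[B [B [C [D q]]] | [C [C [C [C [D true]] & [D q]] & [D q]] & [D r]]]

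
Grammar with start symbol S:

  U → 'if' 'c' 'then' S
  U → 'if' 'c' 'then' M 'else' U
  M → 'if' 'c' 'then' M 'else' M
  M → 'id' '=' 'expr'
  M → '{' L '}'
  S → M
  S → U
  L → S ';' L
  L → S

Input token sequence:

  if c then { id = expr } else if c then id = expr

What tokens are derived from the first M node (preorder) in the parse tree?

[S [U if c then [M { [L [S [M id = expr]]] }] else [U if c then [S [M id = expr]]]]]

{ id = expr }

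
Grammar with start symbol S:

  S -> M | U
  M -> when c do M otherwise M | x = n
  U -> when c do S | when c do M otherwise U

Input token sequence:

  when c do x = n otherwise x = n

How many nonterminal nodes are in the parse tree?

4

[S [M when c do [M x = n] otherwise [M x = n]]]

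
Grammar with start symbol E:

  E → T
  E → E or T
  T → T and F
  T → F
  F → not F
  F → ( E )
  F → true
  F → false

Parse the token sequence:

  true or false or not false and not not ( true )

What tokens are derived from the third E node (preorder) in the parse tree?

true

[E [E [E [T [F true]]] or [T [F false]]] or [T [T [F not [F false]]] and [F not [F not [F ( [E [T [F true]]] )]]]]]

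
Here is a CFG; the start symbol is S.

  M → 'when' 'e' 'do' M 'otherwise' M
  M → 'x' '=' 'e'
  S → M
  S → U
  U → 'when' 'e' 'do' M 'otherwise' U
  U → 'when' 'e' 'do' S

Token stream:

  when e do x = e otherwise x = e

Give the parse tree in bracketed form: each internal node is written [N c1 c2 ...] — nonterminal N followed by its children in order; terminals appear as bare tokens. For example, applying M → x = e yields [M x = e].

S
M
when e do M otherwise M
when e do x = e otherwise M
when e do x = e otherwise x = e

[S [M when e do [M x = e] otherwise [M x = e]]]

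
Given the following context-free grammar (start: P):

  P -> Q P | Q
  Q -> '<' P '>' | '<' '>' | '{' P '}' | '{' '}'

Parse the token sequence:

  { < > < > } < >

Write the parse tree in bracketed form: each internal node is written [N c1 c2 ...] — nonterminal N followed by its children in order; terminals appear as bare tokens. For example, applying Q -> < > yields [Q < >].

P
Q P
{ P } P
{ Q P } P
{ < > P } P
{ < > Q } P
{ < > < > } P
{ < > < > } Q
{ < > < > } < >

[P [Q { [P [Q < >] [P [Q < >]]] }] [P [Q < >]]]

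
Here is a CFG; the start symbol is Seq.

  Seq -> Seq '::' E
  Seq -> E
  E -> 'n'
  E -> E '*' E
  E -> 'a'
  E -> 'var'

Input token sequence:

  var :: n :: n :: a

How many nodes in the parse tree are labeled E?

[Seq [Seq [Seq [Seq [E var]] :: [E n]] :: [E n]] :: [E a]]

4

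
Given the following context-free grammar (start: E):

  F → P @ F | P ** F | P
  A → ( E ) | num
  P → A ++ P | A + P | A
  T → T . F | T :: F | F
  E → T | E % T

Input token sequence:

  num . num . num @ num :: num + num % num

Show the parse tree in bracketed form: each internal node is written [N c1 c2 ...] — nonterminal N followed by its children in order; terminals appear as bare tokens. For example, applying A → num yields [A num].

[E [E [T [T [T [T [F [P [A num]]]] . [F [P [A num]]]] . [F [P [A num]] @ [F [P [A num]]]]] :: [F [P [A num] + [P [A num]]]]]] % [T [F [P [A num]]]]]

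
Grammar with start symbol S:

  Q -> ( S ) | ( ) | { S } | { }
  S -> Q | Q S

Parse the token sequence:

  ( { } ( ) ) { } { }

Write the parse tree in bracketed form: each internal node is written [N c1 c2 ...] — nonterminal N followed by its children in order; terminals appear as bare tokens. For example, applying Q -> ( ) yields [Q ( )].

[S [Q ( [S [Q { }] [S [Q ( )]]] )] [S [Q { }] [S [Q { }]]]]

S
Q S
( S ) S
( Q S ) S
( { } S ) S
( { } Q ) S
( { } ( ) ) S
( { } ( ) ) Q S
( { } ( ) ) { } S
( { } ( ) ) { } Q
( { } ( ) ) { } { }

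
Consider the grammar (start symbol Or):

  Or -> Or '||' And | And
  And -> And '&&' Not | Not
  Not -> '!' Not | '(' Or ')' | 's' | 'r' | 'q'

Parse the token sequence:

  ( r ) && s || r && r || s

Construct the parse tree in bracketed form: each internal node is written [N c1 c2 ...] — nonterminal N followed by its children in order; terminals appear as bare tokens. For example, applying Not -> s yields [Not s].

Or
Or || And
Or || And || And
And || And || And
And && Not || And || And
Not && Not || And || And
( Or ) && Not || And || And
( And ) && Not || And || And
( Not ) && Not || And || And
( r ) && Not || And || And
( r ) && s || And || And
( r ) && s || And && Not || And
( r ) && s || Not && Not || And
( r ) && s || r && Not || And
( r ) && s || r && r || And
( r ) && s || r && r || Not
( r ) && s || r && r || s

[Or [Or [Or [And [And [Not ( [Or [And [Not r]]] )]] && [Not s]]] || [And [And [Not r]] && [Not r]]] || [And [Not s]]]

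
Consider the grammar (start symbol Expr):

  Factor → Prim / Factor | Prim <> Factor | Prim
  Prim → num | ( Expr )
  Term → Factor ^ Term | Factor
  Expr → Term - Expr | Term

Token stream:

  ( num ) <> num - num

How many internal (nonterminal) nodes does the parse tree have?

14

[Expr [Term [Factor [Prim ( [Expr [Term [Factor [Prim num]]]] )] <> [Factor [Prim num]]]] - [Expr [Term [Factor [Prim num]]]]]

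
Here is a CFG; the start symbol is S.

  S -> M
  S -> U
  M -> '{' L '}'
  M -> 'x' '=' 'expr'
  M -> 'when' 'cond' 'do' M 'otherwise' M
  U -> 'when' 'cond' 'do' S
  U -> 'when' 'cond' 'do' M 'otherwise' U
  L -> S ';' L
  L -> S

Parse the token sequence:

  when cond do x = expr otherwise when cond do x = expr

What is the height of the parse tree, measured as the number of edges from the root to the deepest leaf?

5

[S [U when cond do [M x = expr] otherwise [U when cond do [S [M x = expr]]]]]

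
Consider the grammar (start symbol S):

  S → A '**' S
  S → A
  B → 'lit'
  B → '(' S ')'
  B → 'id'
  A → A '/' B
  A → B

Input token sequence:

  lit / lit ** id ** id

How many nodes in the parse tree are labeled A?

[S [A [A [B lit]] / [B lit]] ** [S [A [B id]] ** [S [A [B id]]]]]

4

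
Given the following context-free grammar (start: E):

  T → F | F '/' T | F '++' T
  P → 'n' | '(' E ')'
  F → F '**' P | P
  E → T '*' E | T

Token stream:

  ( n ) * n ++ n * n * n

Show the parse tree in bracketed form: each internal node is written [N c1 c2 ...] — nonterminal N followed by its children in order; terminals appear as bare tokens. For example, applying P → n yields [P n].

[E [T [F [P ( [E [T [F [P n]]]] )]]] * [E [T [F [P n]] ++ [T [F [P n]]]] * [E [T [F [P n]]] * [E [T [F [P n]]]]]]]

E
T * E
F * E
P * E
( E ) * E
( T ) * E
( F ) * E
( P ) * E
( n ) * E
( n ) * T * E
( n ) * F ++ T * E
( n ) * P ++ T * E
( n ) * n ++ T * E
( n ) * n ++ F * E
( n ) * n ++ P * E
( n ) * n ++ n * E
( n ) * n ++ n * T * E
( n ) * n ++ n * F * E
( n ) * n ++ n * P * E
( n ) * n ++ n * n * E
( n ) * n ++ n * n * T
( n ) * n ++ n * n * F
( n ) * n ++ n * n * P
( n ) * n ++ n * n * n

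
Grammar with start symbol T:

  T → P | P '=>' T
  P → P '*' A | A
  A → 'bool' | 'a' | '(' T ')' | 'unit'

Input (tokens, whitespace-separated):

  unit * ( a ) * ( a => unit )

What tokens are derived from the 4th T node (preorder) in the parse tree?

unit

[T [P [P [P [A unit]] * [A ( [T [P [A a]]] )]] * [A ( [T [P [A a]] => [T [P [A unit]]]] )]]]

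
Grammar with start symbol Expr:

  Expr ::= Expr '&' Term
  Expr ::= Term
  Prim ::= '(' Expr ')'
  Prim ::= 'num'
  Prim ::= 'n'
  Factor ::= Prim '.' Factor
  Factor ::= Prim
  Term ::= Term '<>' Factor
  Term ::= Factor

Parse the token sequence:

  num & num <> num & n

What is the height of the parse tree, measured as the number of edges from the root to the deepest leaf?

6

[Expr [Expr [Expr [Term [Factor [Prim num]]]] & [Term [Term [Factor [Prim num]]] <> [Factor [Prim num]]]] & [Term [Factor [Prim n]]]]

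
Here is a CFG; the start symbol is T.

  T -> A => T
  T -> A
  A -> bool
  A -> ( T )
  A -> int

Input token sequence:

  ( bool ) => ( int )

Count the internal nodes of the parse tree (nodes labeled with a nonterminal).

[T [A ( [T [A bool]] )] => [T [A ( [T [A int]] )]]]

8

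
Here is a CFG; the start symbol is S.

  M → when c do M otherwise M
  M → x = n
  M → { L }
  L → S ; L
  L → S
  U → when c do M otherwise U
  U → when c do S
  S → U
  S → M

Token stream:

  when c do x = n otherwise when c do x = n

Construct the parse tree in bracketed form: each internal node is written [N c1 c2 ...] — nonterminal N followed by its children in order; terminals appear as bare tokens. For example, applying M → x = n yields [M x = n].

S
U
when c do M otherwise U
when c do x = n otherwise U
when c do x = n otherwise when c do S
when c do x = n otherwise when c do M
when c do x = n otherwise when c do x = n

[S [U when c do [M x = n] otherwise [U when c do [S [M x = n]]]]]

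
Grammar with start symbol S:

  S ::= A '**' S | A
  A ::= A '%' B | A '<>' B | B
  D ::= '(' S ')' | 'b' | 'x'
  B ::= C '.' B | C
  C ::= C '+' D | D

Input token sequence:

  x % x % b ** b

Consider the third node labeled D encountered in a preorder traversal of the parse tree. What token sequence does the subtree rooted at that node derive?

[S [A [A [A [B [C [D x]]]] % [B [C [D x]]]] % [B [C [D b]]]] ** [S [A [B [C [D b]]]]]]

b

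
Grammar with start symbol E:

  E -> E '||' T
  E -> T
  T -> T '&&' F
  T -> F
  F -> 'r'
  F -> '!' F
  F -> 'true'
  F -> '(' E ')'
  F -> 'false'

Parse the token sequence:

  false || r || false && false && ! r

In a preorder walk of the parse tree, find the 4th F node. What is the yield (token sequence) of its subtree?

[E [E [E [T [F false]]] || [T [F r]]] || [T [T [T [F false]] && [F false]] && [F ! [F r]]]]

false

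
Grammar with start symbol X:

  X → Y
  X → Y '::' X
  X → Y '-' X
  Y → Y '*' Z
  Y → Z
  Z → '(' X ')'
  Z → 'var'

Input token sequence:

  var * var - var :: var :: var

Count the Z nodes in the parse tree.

5

[X [Y [Y [Z var]] * [Z var]] - [X [Y [Z var]] :: [X [Y [Z var]] :: [X [Y [Z var]]]]]]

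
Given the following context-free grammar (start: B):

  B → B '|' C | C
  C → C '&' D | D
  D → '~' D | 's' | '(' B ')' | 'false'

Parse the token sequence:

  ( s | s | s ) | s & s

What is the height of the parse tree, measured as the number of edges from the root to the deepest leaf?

9

[B [B [C [D ( [B [B [B [C [D s]]] | [C [D s]]] | [C [D s]]] )]]] | [C [C [D s]] & [D s]]]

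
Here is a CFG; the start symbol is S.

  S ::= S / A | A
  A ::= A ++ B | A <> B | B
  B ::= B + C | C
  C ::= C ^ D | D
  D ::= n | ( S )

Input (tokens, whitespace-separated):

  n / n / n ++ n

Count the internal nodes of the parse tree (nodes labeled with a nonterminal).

19

[S [S [S [A [B [C [D n]]]]] / [A [B [C [D n]]]]] / [A [A [B [C [D n]]]] ++ [B [C [D n]]]]]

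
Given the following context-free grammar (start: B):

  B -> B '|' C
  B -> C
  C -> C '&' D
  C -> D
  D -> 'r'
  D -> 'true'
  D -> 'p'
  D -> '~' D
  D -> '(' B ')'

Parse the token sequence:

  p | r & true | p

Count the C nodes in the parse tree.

4

[B [B [B [C [D p]]] | [C [C [D r]] & [D true]]] | [C [D p]]]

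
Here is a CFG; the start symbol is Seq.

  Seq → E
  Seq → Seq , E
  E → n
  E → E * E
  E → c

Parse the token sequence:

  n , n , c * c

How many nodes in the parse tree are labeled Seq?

[Seq [Seq [Seq [E n]] , [E n]] , [E [E c] * [E c]]]

3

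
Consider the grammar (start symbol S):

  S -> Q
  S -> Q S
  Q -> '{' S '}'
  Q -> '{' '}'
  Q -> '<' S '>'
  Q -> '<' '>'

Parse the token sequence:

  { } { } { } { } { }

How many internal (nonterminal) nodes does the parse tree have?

[S [Q { }] [S [Q { }] [S [Q { }] [S [Q { }] [S [Q { }]]]]]]

10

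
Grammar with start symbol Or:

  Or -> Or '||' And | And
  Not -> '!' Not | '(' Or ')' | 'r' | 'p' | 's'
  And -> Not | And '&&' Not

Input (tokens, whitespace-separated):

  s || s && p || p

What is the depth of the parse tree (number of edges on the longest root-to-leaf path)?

[Or [Or [Or [And [Not s]]] || [And [And [Not s]] && [Not p]]] || [And [Not p]]]

5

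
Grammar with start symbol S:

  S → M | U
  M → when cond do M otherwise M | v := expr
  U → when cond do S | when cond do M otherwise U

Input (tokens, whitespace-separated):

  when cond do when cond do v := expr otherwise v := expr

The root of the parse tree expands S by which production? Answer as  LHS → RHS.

S → U

[S [U when cond do [S [M when cond do [M v := expr] otherwise [M v := expr]]]]]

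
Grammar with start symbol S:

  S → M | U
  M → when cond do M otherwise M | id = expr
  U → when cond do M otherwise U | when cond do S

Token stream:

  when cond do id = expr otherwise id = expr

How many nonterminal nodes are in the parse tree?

4

[S [M when cond do [M id = expr] otherwise [M id = expr]]]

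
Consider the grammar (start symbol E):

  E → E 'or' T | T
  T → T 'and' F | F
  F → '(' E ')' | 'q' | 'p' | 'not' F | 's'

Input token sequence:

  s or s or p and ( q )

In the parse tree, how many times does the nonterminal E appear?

[E [E [E [T [F s]]] or [T [F s]]] or [T [T [F p]] and [F ( [E [T [F q]]] )]]]

4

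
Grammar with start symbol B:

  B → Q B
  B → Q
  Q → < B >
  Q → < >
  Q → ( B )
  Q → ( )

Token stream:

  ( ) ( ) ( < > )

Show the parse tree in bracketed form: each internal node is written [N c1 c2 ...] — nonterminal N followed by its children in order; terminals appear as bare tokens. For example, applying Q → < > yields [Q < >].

B
Q B
( ) B
( ) Q B
( ) ( ) B
( ) ( ) Q
( ) ( ) ( B )
( ) ( ) ( Q )
( ) ( ) ( < > )

[B [Q ( )] [B [Q ( )] [B [Q ( [B [Q < >]] )]]]]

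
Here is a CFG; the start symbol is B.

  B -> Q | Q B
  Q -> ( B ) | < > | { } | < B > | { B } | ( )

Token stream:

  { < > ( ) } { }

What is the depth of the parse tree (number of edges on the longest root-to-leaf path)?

5

[B [Q { [B [Q < >] [B [Q ( )]]] }] [B [Q { }]]]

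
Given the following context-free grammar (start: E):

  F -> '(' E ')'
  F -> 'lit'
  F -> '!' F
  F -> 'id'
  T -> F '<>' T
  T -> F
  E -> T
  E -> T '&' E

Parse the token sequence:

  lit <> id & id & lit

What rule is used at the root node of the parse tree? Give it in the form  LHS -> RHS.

E -> T '&' E

[E [T [F lit] <> [T [F id]]] & [E [T [F id]] & [E [T [F lit]]]]]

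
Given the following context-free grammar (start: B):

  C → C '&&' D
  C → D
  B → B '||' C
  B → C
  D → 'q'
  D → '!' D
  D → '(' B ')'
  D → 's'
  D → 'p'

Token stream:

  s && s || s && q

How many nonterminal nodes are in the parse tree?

10

[B [B [C [C [D s]] && [D s]]] || [C [C [D s]] && [D q]]]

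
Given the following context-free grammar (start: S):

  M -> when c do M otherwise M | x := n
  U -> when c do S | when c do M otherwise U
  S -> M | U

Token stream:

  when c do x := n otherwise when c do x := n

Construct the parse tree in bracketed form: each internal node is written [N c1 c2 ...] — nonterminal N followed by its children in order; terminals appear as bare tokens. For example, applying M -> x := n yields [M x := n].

[S [U when c do [M x := n] otherwise [U when c do [S [M x := n]]]]]

S
U
when c do M otherwise U
when c do x := n otherwise U
when c do x := n otherwise when c do S
when c do x := n otherwise when c do M
when c do x := n otherwise when c do x := n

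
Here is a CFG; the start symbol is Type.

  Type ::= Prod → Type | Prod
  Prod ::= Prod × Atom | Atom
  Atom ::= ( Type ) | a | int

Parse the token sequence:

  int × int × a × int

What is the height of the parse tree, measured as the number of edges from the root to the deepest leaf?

6

[Type [Prod [Prod [Prod [Prod [Atom int]] × [Atom int]] × [Atom a]] × [Atom int]]]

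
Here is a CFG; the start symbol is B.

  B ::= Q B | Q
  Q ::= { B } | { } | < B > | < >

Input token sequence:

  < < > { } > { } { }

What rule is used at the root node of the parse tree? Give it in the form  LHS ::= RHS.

[B [Q < [B [Q < >] [B [Q { }]]] >] [B [Q { }] [B [Q { }]]]]

B ::= Q B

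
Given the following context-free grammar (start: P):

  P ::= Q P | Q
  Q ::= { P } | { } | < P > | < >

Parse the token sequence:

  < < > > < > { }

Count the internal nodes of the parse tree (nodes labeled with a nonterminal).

8

[P [Q < [P [Q < >]] >] [P [Q < >] [P [Q { }]]]]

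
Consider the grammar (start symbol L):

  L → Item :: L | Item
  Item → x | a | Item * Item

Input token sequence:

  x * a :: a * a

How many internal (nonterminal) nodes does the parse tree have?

8

[L [Item [Item x] * [Item a]] :: [L [Item [Item a] * [Item a]]]]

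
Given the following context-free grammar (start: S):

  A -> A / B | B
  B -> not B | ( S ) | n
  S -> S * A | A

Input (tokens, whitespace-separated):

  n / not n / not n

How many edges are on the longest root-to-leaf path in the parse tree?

[S [A [A [A [B n]] / [B not [B n]]] / [B not [B n]]]]

5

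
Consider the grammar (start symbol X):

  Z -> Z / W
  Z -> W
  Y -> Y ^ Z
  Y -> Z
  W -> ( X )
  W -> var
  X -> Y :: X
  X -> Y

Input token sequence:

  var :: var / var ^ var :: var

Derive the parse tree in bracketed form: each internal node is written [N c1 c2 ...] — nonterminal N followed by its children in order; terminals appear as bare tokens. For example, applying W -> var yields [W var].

X
Y :: X
Z :: X
W :: X
var :: X
var :: Y :: X
var :: Y ^ Z :: X
var :: Z ^ Z :: X
var :: Z / W ^ Z :: X
var :: W / W ^ Z :: X
var :: var / W ^ Z :: X
var :: var / var ^ Z :: X
var :: var / var ^ W :: X
var :: var / var ^ var :: X
var :: var / var ^ var :: Y
var :: var / var ^ var :: Z
var :: var / var ^ var :: W
var :: var / var ^ var :: var

[X [Y [Z [W var]]] :: [X [Y [Y [Z [Z [W var]] / [W var]]] ^ [Z [W var]]] :: [X [Y [Z [W var]]]]]]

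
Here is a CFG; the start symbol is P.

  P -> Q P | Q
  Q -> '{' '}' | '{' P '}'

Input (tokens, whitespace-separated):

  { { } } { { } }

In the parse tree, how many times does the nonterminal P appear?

4

[P [Q { [P [Q { }]] }] [P [Q { [P [Q { }]] }]]]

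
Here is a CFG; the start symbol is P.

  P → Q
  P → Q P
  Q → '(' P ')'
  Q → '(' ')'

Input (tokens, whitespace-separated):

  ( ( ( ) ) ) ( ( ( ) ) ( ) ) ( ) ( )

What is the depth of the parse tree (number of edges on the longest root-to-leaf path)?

[P [Q ( [P [Q ( [P [Q ( )]] )]] )] [P [Q ( [P [Q ( [P [Q ( )]] )] [P [Q ( )]]] )] [P [Q ( )] [P [Q ( )]]]]]

7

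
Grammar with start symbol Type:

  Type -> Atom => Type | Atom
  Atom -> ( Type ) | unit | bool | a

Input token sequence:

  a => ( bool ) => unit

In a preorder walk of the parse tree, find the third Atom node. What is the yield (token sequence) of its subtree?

[Type [Atom a] => [Type [Atom ( [Type [Atom bool]] )] => [Type [Atom unit]]]]

bool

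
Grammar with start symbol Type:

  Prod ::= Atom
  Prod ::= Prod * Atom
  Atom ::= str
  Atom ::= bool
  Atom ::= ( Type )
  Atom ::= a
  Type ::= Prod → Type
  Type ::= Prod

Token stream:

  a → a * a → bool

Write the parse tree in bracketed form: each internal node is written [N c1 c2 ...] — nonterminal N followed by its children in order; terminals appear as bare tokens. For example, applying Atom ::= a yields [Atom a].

[Type [Prod [Atom a]] → [Type [Prod [Prod [Atom a]] * [Atom a]] → [Type [Prod [Atom bool]]]]]

Type
Prod → Type
Atom → Type
a → Type
a → Prod → Type
a → Prod * Atom → Type
a → Atom * Atom → Type
a → a * Atom → Type
a → a * a → Type
a → a * a → Prod
a → a * a → Atom
a → a * a → bool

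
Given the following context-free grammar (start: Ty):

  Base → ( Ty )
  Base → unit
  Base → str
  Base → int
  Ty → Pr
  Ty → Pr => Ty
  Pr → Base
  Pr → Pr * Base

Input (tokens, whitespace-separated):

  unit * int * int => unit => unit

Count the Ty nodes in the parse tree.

[Ty [Pr [Pr [Pr [Base unit]] * [Base int]] * [Base int]] => [Ty [Pr [Base unit]] => [Ty [Pr [Base unit]]]]]

3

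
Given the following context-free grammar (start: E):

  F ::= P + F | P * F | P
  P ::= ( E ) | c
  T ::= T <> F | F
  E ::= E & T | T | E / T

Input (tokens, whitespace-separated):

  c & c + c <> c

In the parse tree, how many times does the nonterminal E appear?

[E [E [T [F [P c]]]] & [T [T [F [P c] + [F [P c]]]] <> [F [P c]]]]

2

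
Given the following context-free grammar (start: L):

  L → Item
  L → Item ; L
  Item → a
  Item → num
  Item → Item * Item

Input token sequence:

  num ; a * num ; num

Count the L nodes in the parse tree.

[L [Item num] ; [L [Item [Item a] * [Item num]] ; [L [Item num]]]]

3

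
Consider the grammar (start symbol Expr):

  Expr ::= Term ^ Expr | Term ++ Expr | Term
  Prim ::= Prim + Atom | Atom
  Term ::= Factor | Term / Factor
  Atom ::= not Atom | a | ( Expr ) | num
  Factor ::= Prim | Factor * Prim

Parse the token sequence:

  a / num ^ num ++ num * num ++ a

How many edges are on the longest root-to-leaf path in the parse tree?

8

[Expr [Term [Term [Factor [Prim [Atom a]]]] / [Factor [Prim [Atom num]]]] ^ [Expr [Term [Factor [Prim [Atom num]]]] ++ [Expr [Term [Factor [Factor [Prim [Atom num]]] * [Prim [Atom num]]]] ++ [Expr [Term [Factor [Prim [Atom a]]]]]]]]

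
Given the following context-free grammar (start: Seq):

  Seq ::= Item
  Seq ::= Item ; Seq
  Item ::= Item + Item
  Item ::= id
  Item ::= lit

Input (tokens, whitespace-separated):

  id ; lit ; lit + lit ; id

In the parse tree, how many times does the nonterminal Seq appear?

[Seq [Item id] ; [Seq [Item lit] ; [Seq [Item [Item lit] + [Item lit]] ; [Seq [Item id]]]]]

4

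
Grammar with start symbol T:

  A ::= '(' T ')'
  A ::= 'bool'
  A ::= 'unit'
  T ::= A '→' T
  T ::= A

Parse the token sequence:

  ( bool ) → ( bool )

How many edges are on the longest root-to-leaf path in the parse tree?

5

[T [A ( [T [A bool]] )] → [T [A ( [T [A bool]] )]]]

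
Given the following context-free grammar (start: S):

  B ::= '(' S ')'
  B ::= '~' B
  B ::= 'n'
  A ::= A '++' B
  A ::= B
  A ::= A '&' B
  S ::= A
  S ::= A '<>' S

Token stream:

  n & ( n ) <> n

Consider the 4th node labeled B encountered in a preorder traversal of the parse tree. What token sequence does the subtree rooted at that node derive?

[S [A [A [B n]] & [B ( [S [A [B n]]] )]] <> [S [A [B n]]]]

n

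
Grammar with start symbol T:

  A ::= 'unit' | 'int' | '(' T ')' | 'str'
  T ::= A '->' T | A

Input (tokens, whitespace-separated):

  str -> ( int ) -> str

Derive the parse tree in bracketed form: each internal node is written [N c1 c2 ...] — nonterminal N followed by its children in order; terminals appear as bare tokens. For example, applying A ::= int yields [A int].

T
A -> T
str -> T
str -> A -> T
str -> ( T ) -> T
str -> ( A ) -> T
str -> ( int ) -> T
str -> ( int ) -> A
str -> ( int ) -> str

[T [A str] -> [T [A ( [T [A int]] )] -> [T [A str]]]]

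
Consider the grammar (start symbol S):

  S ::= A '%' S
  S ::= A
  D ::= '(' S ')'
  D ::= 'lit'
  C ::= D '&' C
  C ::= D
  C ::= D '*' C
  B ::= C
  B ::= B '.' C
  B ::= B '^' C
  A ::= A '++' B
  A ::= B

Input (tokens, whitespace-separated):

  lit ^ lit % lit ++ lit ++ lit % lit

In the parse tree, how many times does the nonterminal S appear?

3

[S [A [B [B [C [D lit]]] ^ [C [D lit]]]] % [S [A [A [A [B [C [D lit]]]] ++ [B [C [D lit]]]] ++ [B [C [D lit]]]] % [S [A [B [C [D lit]]]]]]]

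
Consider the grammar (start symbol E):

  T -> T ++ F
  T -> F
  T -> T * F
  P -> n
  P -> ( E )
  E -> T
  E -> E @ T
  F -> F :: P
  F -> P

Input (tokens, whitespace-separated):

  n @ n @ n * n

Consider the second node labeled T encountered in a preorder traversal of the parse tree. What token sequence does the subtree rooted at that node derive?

[E [E [E [T [F [P n]]]] @ [T [F [P n]]]] @ [T [T [F [P n]]] * [F [P n]]]]

n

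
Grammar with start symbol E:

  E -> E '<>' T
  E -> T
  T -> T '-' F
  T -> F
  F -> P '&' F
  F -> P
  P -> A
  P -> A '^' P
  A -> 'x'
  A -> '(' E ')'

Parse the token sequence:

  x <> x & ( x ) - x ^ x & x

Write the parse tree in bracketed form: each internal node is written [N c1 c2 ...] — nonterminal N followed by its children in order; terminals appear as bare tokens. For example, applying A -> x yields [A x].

[E [E [T [F [P [A x]]]]] <> [T [T [F [P [A x]] & [F [P [A ( [E [T [F [P [A x]]]]] )]]]]] - [F [P [A x] ^ [P [A x]]] & [F [P [A x]]]]]]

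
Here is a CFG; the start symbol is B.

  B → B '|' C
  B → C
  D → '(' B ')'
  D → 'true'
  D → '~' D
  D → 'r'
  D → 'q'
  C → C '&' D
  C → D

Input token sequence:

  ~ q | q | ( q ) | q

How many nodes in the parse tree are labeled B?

[B [B [B [B [C [D ~ [D q]]]] | [C [D q]]] | [C [D ( [B [C [D q]]] )]]] | [C [D q]]]

5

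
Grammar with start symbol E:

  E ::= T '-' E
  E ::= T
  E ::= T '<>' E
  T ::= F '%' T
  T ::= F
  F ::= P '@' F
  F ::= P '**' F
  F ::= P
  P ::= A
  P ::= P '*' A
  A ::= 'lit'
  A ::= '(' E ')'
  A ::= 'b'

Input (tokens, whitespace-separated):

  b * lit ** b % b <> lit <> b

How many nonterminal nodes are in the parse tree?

24

[E [T [F [P [P [A b]] * [A lit]] ** [F [P [A b]]]] % [T [F [P [A b]]]]] <> [E [T [F [P [A lit]]]] <> [E [T [F [P [A b]]]]]]]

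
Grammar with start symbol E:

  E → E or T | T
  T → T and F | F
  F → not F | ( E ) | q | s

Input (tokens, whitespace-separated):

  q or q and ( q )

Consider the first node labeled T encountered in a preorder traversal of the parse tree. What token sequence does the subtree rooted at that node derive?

[E [E [T [F q]]] or [T [T [F q]] and [F ( [E [T [F q]]] )]]]

q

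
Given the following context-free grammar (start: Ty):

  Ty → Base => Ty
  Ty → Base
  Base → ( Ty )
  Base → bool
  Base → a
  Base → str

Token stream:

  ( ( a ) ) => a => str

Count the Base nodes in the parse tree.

5

[Ty [Base ( [Ty [Base ( [Ty [Base a]] )]] )] => [Ty [Base a] => [Ty [Base str]]]]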